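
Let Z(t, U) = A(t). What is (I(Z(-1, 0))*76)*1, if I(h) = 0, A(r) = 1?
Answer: 0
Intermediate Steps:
Z(t, U) = 1
(I(Z(-1, 0))*76)*1 = (0*76)*1 = 0*1 = 0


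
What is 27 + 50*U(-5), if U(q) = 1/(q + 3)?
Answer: 2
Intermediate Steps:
U(q) = 1/(3 + q)
27 + 50*U(-5) = 27 + 50/(3 - 5) = 27 + 50/(-2) = 27 + 50*(-½) = 27 - 25 = 2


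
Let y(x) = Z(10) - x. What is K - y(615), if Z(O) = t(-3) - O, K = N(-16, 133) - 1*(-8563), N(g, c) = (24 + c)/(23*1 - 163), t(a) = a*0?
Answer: 1286163/140 ≈ 9186.9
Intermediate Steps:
t(a) = 0
N(g, c) = -6/35 - c/140 (N(g, c) = (24 + c)/(23 - 163) = (24 + c)/(-140) = (24 + c)*(-1/140) = -6/35 - c/140)
K = 1198663/140 (K = (-6/35 - 1/140*133) - 1*(-8563) = (-6/35 - 19/20) + 8563 = -157/140 + 8563 = 1198663/140 ≈ 8561.9)
Z(O) = -O (Z(O) = 0 - O = -O)
y(x) = -10 - x (y(x) = -1*10 - x = -10 - x)
K - y(615) = 1198663/140 - (-10 - 1*615) = 1198663/140 - (-10 - 615) = 1198663/140 - 1*(-625) = 1198663/140 + 625 = 1286163/140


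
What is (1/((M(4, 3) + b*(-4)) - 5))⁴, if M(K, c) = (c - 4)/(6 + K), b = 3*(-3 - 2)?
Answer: 10000/90842562801 ≈ 1.1008e-7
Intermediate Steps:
b = -15 (b = 3*(-5) = -15)
M(K, c) = (-4 + c)/(6 + K)
(1/((M(4, 3) + b*(-4)) - 5))⁴ = (1/(((-4 + 3)/(6 + 4) - 15*(-4)) - 5))⁴ = (1/((-1/10 + 60) - 5))⁴ = (1/(((⅒)*(-1) + 60) - 5))⁴ = (1/((-⅒ + 60) - 5))⁴ = (1/(599/10 - 5))⁴ = (1/(549/10))⁴ = (10/549)⁴ = 10000/90842562801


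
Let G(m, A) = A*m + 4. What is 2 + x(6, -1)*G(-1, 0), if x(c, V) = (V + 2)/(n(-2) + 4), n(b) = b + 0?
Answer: 4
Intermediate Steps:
n(b) = b
G(m, A) = 4 + A*m
x(c, V) = 1 + V/2 (x(c, V) = (V + 2)/(-2 + 4) = (2 + V)/2 = (2 + V)*(1/2) = 1 + V/2)
2 + x(6, -1)*G(-1, 0) = 2 + (1 + (1/2)*(-1))*(4 + 0*(-1)) = 2 + (1 - 1/2)*(4 + 0) = 2 + (1/2)*4 = 2 + 2 = 4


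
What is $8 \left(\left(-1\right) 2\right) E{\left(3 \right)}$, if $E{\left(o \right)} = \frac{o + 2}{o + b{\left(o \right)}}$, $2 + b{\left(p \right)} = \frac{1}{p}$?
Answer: $-60$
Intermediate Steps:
$b{\left(p \right)} = -2 + \frac{1}{p}$
$E{\left(o \right)} = \frac{2 + o}{-2 + o + \frac{1}{o}}$ ($E{\left(o \right)} = \frac{o + 2}{o - \left(2 - \frac{1}{o}\right)} = \frac{2 + o}{-2 + o + \frac{1}{o}}$)
$8 \left(\left(-1\right) 2\right) E{\left(3 \right)} = 8 \left(\left(-1\right) 2\right) \frac{3 \left(2 + 3\right)}{1 + 3 \left(-2 + 3\right)} = 8 \left(-2\right) 3 \frac{1}{1 + 3 \cdot 1} \cdot 5 = - 16 \cdot 3 \frac{1}{1 + 3} \cdot 5 = - 16 \cdot 3 \cdot \frac{1}{4} \cdot 5 = \left(-16\right) \frac{15}{4} = -60$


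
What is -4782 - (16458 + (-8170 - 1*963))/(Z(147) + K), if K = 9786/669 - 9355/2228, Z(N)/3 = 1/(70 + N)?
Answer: -6173758820398/1125891439 ≈ -5483.4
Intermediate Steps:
Z(N) = 3/(70 + N)
K = 5181571/496844 (K = 9786*(1/669) - 9355*1/2228 = 3262/223 - 9355/2228 = 5181571/496844 ≈ 10.429)
-4782 - (16458 + (-8170 - 1*963))/(Z(147) + K) = -4782 - (16458 + (-8170 - 1*963))/(3/(70 + 147) + 5181571/496844) = -4782 - (16458 + (-8170 - 963))/(3/217 + 5181571/496844) = -4782 - (16458 - 9133)/(3*(1/217) + 5181571/496844) = -4782 - 7325/(3/217 + 5181571/496844) = -4782 - 7325/1125891439/107815148 = -4782 - 7325*107815148/1125891439 = -4782 - 1*789745959100/1125891439 = -4782 - 789745959100/1125891439 = -6173758820398/1125891439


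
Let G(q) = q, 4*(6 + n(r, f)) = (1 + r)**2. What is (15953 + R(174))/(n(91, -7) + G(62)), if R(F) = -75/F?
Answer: 925249/125976 ≈ 7.3446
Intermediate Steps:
n(r, f) = -6 + (1 + r)**2/4
(15953 + R(174))/(n(91, -7) + G(62)) = (15953 - 75/174)/((-6 + (1 + 91)**2/4) + 62) = (15953 - 75*1/174)/((-6 + (1/4)*92**2) + 62) = (15953 - 25/58)/((-6 + (1/4)*8464) + 62) = 925249/(58*((-6 + 2116) + 62)) = 925249/(58*(2110 + 62)) = (925249/58)/2172 = (925249/58)*(1/2172) = 925249/125976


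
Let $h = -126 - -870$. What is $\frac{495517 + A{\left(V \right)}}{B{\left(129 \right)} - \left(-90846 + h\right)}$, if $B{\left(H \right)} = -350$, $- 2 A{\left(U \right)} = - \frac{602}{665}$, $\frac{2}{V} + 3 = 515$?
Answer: $\frac{23537079}{4263220} \approx 5.521$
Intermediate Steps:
$V = \frac{1}{256}$ ($V = \frac{2}{-3 + 515} = \frac{2}{512} = 2 \cdot \frac{1}{512} = \frac{1}{256} \approx 0.0039063$)
$A{\left(U \right)} = \frac{43}{95}$ ($A{\left(U \right)} = - \frac{\left(-602\right) \frac{1}{665}}{2} = \left(- \frac{1}{2}\right) \left(- \frac{86}{95}\right) = \frac{43}{95}$)
$h = 744$ ($h = -126 + 870 = 744$)
$\frac{495517 + A{\left(V \right)}}{B{\left(129 \right)} - \left(-90846 + h\right)} = \frac{495517 + \frac{43}{95}}{-350 + \left(90846 - 744\right)} = \frac{47074158}{95 \left(-350 + \left(90846 - 744\right)\right)} = \frac{47074158}{95 \left(-350 + 90102\right)} = \frac{47074158}{95 \cdot 89752} = \frac{47074158}{95} \cdot \frac{1}{89752} = \frac{23537079}{4263220}$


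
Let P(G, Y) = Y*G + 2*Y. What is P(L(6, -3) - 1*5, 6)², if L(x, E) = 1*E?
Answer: 1296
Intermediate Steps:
L(x, E) = E
P(G, Y) = 2*Y + G*Y (P(G, Y) = G*Y + 2*Y = 2*Y + G*Y)
P(L(6, -3) - 1*5, 6)² = (6*(2 + (-3 - 1*5)))² = (6*(2 + (-3 - 5)))² = (6*(2 - 8))² = (6*(-6))² = (-36)² = 1296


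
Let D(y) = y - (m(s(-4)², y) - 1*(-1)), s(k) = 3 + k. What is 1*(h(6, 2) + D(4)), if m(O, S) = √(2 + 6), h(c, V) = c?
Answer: 9 - 2*√2 ≈ 6.1716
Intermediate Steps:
m(O, S) = 2*√2 (m(O, S) = √8 = 2*√2)
D(y) = -1 + y - 2*√2 (D(y) = y - (2*√2 - 1*(-1)) = y - (2*√2 + 1) = y - (1 + 2*√2) = y + (-1 - 2*√2) = -1 + y - 2*√2)
1*(h(6, 2) + D(4)) = 1*(6 + (-1 + 4 - 2*√2)) = 1*(6 + (3 - 2*√2)) = 1*(9 - 2*√2) = 9 - 2*√2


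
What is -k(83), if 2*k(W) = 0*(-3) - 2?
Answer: 1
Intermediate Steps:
k(W) = -1 (k(W) = (0*(-3) - 2)/2 = (0 - 2)/2 = (½)*(-2) = -1)
-k(83) = -1*(-1) = 1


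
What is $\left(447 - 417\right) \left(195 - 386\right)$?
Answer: $-5730$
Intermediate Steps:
$\left(447 - 417\right) \left(195 - 386\right) = 30 \left(-191\right) = -5730$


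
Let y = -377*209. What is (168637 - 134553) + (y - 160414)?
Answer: -205123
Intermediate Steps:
y = -78793
(168637 - 134553) + (y - 160414) = (168637 - 134553) + (-78793 - 160414) = 34084 - 239207 = -205123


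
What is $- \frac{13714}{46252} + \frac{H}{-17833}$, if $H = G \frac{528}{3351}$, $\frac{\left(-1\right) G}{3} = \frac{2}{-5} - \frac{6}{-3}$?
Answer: $- \frac{682841036161}{2303287275430} \approx -0.29646$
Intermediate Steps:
$G = - \frac{24}{5}$ ($G = - 3 \left(\frac{2}{-5} - \frac{6}{-3}\right) = - 3 \left(2 \left(- \frac{1}{5}\right) - -2\right) = - 3 \left(- \frac{2}{5} + 2\right) = \left(-3\right) \frac{8}{5} = - \frac{24}{5} \approx -4.8$)
$H = - \frac{4224}{5585}$ ($H = - \frac{24 \cdot \frac{528}{3351}}{5} = - \frac{24 \cdot 528 \cdot \frac{1}{3351}}{5} = \left(- \frac{24}{5}\right) \frac{176}{1117} = - \frac{4224}{5585} \approx -0.75631$)
$- \frac{13714}{46252} + \frac{H}{-17833} = - \frac{13714}{46252} - \frac{4224}{5585 \left(-17833\right)} = \left(-13714\right) \frac{1}{46252} - - \frac{4224}{99597305} = - \frac{6857}{23126} + \frac{4224}{99597305} = - \frac{682841036161}{2303287275430}$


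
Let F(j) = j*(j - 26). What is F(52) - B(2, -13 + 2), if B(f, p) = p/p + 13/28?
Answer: 37815/28 ≈ 1350.5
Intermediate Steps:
B(f, p) = 41/28 (B(f, p) = 1 + 13*(1/28) = 1 + 13/28 = 41/28)
F(j) = j*(-26 + j)
F(52) - B(2, -13 + 2) = 52*(-26 + 52) - 1*41/28 = 52*26 - 41/28 = 1352 - 41/28 = 37815/28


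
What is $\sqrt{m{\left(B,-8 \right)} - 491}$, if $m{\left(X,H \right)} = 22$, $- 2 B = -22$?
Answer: $i \sqrt{469} \approx 21.656 i$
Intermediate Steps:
$B = 11$ ($B = \left(- \frac{1}{2}\right) \left(-22\right) = 11$)
$\sqrt{m{\left(B,-8 \right)} - 491} = \sqrt{22 - 491} = \sqrt{-469} = i \sqrt{469}$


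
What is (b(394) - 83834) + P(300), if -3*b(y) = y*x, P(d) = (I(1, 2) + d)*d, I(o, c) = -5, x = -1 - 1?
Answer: 14786/3 ≈ 4928.7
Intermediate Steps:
x = -2
P(d) = d*(-5 + d) (P(d) = (-5 + d)*d = d*(-5 + d))
b(y) = 2*y/3 (b(y) = -y*(-2)/3 = -(-2)*y/3 = 2*y/3)
(b(394) - 83834) + P(300) = ((⅔)*394 - 83834) + 300*(-5 + 300) = (788/3 - 83834) + 300*295 = -250714/3 + 88500 = 14786/3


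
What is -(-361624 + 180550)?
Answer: 181074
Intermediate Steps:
-(-361624 + 180550) = -1*(-181074) = 181074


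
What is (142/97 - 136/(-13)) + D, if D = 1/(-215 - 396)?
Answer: 706689/59267 ≈ 11.924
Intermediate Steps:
D = -1/611 (D = 1/(-611) = -1/611 ≈ -0.0016367)
(142/97 - 136/(-13)) + D = (142/97 - 136/(-13)) - 1/611 = (142*(1/97) - 136*(-1/13)) - 1/611 = (142/97 + 136/13) - 1/611 = 15038/1261 - 1/611 = 706689/59267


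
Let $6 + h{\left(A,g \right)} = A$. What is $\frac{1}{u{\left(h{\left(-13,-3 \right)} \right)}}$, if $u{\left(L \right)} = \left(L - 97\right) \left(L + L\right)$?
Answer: $\frac{1}{4408} \approx 0.00022686$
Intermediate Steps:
$h{\left(A,g \right)} = -6 + A$
$u{\left(L \right)} = 2 L \left(-97 + L\right)$ ($u{\left(L \right)} = \left(-97 + L\right) 2 L = 2 L \left(-97 + L\right)$)
$\frac{1}{u{\left(h{\left(-13,-3 \right)} \right)}} = \frac{1}{2 \left(-6 - 13\right) \left(-97 - 19\right)} = \frac{1}{2 \left(-19\right) \left(-97 - 19\right)} = \frac{1}{2 \left(-19\right) \left(-116\right)} = \frac{1}{4408}$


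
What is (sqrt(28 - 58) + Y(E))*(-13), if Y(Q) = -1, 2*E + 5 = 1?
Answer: 13 - 13*I*sqrt(30) ≈ 13.0 - 71.204*I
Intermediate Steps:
E = -2 (E = -5/2 + (1/2)*1 = -5/2 + 1/2 = -2)
(sqrt(28 - 58) + Y(E))*(-13) = (sqrt(28 - 58) - 1)*(-13) = (sqrt(-30) - 1)*(-13) = (I*sqrt(30) - 1)*(-13) = (-1 + I*sqrt(30))*(-13) = 13 - 13*I*sqrt(30)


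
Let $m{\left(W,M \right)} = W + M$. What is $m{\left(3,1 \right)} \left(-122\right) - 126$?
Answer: $-614$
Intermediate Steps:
$m{\left(W,M \right)} = M + W$
$m{\left(3,1 \right)} \left(-122\right) - 126 = \left(1 + 3\right) \left(-122\right) - 126 = 4 \left(-122\right) - 126 = -488 - 126 = -614$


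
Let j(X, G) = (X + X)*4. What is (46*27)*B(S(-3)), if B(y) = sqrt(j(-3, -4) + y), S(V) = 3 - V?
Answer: 3726*I*sqrt(2) ≈ 5269.4*I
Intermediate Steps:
j(X, G) = 8*X (j(X, G) = (2*X)*4 = 8*X)
B(y) = sqrt(-24 + y) (B(y) = sqrt(8*(-3) + y) = sqrt(-24 + y))
(46*27)*B(S(-3)) = (46*27)*sqrt(-24 + (3 - 1*(-3))) = 1242*sqrt(-24 + (3 + 3)) = 1242*sqrt(-24 + 6) = 1242*sqrt(-18) = 1242*(3*I*sqrt(2)) = 3726*I*sqrt(2)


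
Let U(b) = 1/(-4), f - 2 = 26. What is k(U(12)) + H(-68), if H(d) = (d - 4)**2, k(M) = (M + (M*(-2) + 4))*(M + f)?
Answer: 84831/16 ≈ 5301.9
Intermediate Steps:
f = 28 (f = 2 + 26 = 28)
U(b) = -1/4
k(M) = (4 - M)*(28 + M) (k(M) = (M + (M*(-2) + 4))*(M + 28) = (M + (-2*M + 4))*(28 + M) = (M + (4 - 2*M))*(28 + M) = (4 - M)*(28 + M))
H(d) = (-4 + d)**2
k(U(12)) + H(-68) = (112 - (-1/4)**2 - 24*(-1/4)) + (-4 - 68)**2 = (112 - 1*1/16 + 6) + (-72)**2 = (112 - 1/16 + 6) + 5184 = 1887/16 + 5184 = 84831/16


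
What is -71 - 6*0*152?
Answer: -71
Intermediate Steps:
-71 - 6*0*152 = -71 + 0*152 = -71 + 0 = -71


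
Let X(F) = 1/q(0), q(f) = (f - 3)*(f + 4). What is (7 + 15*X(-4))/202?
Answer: 23/808 ≈ 0.028465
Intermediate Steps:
q(f) = (-3 + f)*(4 + f)
X(F) = -1/12 (X(F) = 1/(-12 + 0 + 0²) = 1/(-12 + 0 + 0) = 1/(-12) = 1*(-1/12) = -1/12)
(7 + 15*X(-4))/202 = (7 + 15*(-1/12))/202 = (7 - 5/4)*(1/202) = (23/4)*(1/202) = 23/808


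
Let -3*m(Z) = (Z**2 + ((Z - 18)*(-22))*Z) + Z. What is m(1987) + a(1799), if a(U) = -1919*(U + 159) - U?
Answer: 70845107/3 ≈ 2.3615e+7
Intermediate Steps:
m(Z) = -Z/3 - Z**2/3 - Z*(396 - 22*Z)/3 (m(Z) = -((Z**2 + ((Z - 18)*(-22))*Z) + Z)/3 = -((Z**2 + ((-18 + Z)*(-22))*Z) + Z)/3 = -((Z**2 + (396 - 22*Z)*Z) + Z)/3 = -((Z**2 + Z*(396 - 22*Z)) + Z)/3 = -(Z + Z**2 + Z*(396 - 22*Z))/3 = -Z/3 - Z**2/3 - Z*(396 - 22*Z)/3)
a(U) = -305121 - 1920*U (a(U) = -1919*(159 + U) - U = (-305121 - 1919*U) - U = -305121 - 1920*U)
m(1987) + a(1799) = (1/3)*1987*(-397 + 21*1987) + (-305121 - 1920*1799) = (1/3)*1987*(-397 + 41727) + (-305121 - 3454080) = (1/3)*1987*41330 - 3759201 = 82122710/3 - 3759201 = 70845107/3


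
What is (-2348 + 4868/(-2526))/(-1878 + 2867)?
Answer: -2967958/1249107 ≈ -2.3761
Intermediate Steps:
(-2348 + 4868/(-2526))/(-1878 + 2867) = (-2348 + 4868*(-1/2526))/989 = (-2348 - 2434/1263)*(1/989) = -2967958/1263*1/989 = -2967958/1249107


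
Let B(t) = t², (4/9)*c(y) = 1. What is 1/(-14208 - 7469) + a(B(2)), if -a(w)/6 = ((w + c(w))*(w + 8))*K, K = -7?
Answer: 68282549/21677 ≈ 3150.0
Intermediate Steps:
c(y) = 9/4 (c(y) = (9/4)*1 = 9/4)
a(w) = 42*(8 + w)*(9/4 + w) (a(w) = -6*(w + 9/4)*(w + 8)*(-7) = -6*(9/4 + w)*(8 + w)*(-7) = -6*(8 + w)*(9/4 + w)*(-7) = -(-42)*(8 + w)*(9/4 + w) = 42*(8 + w)*(9/4 + w))
1/(-14208 - 7469) + a(B(2)) = 1/(-14208 - 7469) + (756 + 42*(2²)² + (861/2)*2²) = 1/(-21677) + (756 + 42*4² + (861/2)*4) = -1/21677 + (756 + 42*16 + 1722) = -1/21677 + (756 + 672 + 1722) = -1/21677 + 3150 = 68282549/21677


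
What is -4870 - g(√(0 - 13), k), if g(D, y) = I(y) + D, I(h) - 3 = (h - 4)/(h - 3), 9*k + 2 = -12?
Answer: -199843/41 - I*√13 ≈ -4874.2 - 3.6056*I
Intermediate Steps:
k = -14/9 (k = -2/9 + (⅑)*(-12) = -2/9 - 4/3 = -14/9 ≈ -1.5556)
I(h) = 3 + (-4 + h)/(-3 + h) (I(h) = 3 + (h - 4)/(h - 3) = 3 + (-4 + h)/(-3 + h))
g(D, y) = D + (-13 + 4*y)/(-3 + y) (g(D, y) = (-13 + 4*y)/(-3 + y) + D = D + (-13 + 4*y)/(-3 + y))
-4870 - g(√(0 - 13), k) = -4870 - (-13 + 4*(-14/9) + √(0 - 13)*(-3 - 14/9))/(-3 - 14/9) = -4870 - (-13 - 56/9 + √(-13)*(-41/9))/(-41/9) = -4870 - (-9)*(-13 - 56/9 + (I*√13)*(-41/9))/41 = -4870 - (-9)*(-13 - 56/9 - 41*I*√13/9)/41 = -4870 - (-9)*(-173/9 - 41*I*√13/9)/41 = -4870 - (173/41 + I*√13) = -4870 + (-173/41 - I*√13) = -199843/41 - I*√13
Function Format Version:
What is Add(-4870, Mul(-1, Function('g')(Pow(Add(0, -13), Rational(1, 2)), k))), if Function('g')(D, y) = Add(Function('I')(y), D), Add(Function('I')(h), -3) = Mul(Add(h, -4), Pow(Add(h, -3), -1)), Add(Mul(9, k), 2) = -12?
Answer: Add(Rational(-199843, 41), Mul(-1, I, Pow(13, Rational(1, 2)))) ≈ Add(-4874.2, Mul(-3.6056, I))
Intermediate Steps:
k = Rational(-14, 9) (k = Add(Rational(-2, 9), Mul(Rational(1, 9), -12)) = Add(Rational(-2, 9), Rational(-4, 3)) = Rational(-14, 9) ≈ -1.5556)
Function('I')(h) = Add(3, Mul(Pow(Add(-3, h), -1), Add(-4, h))) (Function('I')(h) = Add(3, Mul(Add(h, -4), Pow(Add(h, -3), -1))) = Add(3, Mul(Add(-4, h), Pow(Add(-3, h), -1))) = Add(3, Mul(Pow(Add(-3, h), -1), Add(-4, h))))
Function('g')(D, y) = Add(D, Mul(Pow(Add(-3, y), -1), Add(-13, Mul(4, y)))) (Function('g')(D, y) = Add(Mul(Pow(Add(-3, y), -1), Add(-13, Mul(4, y))), D) = Add(D, Mul(Pow(Add(-3, y), -1), Add(-13, Mul(4, y)))))
Add(-4870, Mul(-1, Function('g')(Pow(Add(0, -13), Rational(1, 2)), k))) = Add(-4870, Mul(-1, Mul(Pow(Add(-3, Rational(-14, 9)), -1), Add(-13, Mul(4, Rational(-14, 9)), Mul(Pow(Add(0, -13), Rational(1, 2)), Add(-3, Rational(-14, 9))))))) = Add(-4870, Mul(-1, Mul(Pow(Rational(-41, 9), -1), Add(-13, Rational(-56, 9), Mul(Pow(-13, Rational(1, 2)), Rational(-41, 9)))))) = Add(-4870, Mul(-1, Mul(Rational(-9, 41), Add(-13, Rational(-56, 9), Mul(Mul(I, Pow(13, Rational(1, 2))), Rational(-41, 9)))))) = Add(-4870, Mul(-1, Mul(Rational(-9, 41), Add(-13, Rational(-56, 9), Mul(Rational(-41, 9), I, Pow(13, Rational(1, 2))))))) = Add(-4870, Mul(-1, Mul(Rational(-9, 41), Add(Rational(-173, 9), Mul(Rational(-41, 9), I, Pow(13, Rational(1, 2))))))) = Add(-4870, Mul(-1, Add(Rational(173, 41), Mul(I, Pow(13, Rational(1, 2)))))) = Add(-4870, Add(Rational(-173, 41), Mul(-1, I, Pow(13, Rational(1, 2))))) = Add(Rational(-199843, 41), Mul(-1, I, Pow(13, Rational(1, 2))))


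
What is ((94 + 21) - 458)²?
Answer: 117649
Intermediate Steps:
((94 + 21) - 458)² = (115 - 458)² = (-343)² = 117649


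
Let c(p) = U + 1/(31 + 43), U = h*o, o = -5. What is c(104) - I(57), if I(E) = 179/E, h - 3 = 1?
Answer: -97549/4218 ≈ -23.127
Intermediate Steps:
h = 4 (h = 3 + 1 = 4)
U = -20 (U = 4*(-5) = -20)
c(p) = -1479/74 (c(p) = -20 + 1/(31 + 43) = -20 + 1/74 = -1479/74)
c(104) - I(57) = -1479/74 - 179/57 = -97549/4218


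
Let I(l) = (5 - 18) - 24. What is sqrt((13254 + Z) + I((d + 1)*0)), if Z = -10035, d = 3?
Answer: sqrt(3182) ≈ 56.409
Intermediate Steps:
I(l) = -37 (I(l) = -13 - 24 = -37)
sqrt((13254 + Z) + I((d + 1)*0)) = sqrt((13254 - 10035) - 37) = sqrt(3219 - 37) = sqrt(3182)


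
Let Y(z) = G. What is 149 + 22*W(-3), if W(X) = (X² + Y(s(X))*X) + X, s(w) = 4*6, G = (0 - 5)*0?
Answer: 281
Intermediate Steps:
G = 0 (G = -5*0 = 0)
s(w) = 24
Y(z) = 0
W(X) = X + X² (W(X) = (X² + 0*X) + X = (X² + 0) + X = X² + X = X + X²)
149 + 22*W(-3) = 149 + 22*(-3*(1 - 3)) = 149 + 22*(-3*(-2)) = 149 + 22*6 = 149 + 132 = 281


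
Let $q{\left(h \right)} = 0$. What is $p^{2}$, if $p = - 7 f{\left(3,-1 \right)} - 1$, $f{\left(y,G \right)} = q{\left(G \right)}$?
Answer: $1$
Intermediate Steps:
$f{\left(y,G \right)} = 0$
$p = -1$ ($p = \left(-7\right) 0 - 1 = 0 - 1 = -1$)
$p^{2} = \left(-1\right)^{2} = 1$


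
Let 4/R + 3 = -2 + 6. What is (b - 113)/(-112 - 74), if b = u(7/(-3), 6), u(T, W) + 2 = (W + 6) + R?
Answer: 33/62 ≈ 0.53226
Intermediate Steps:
R = 4 (R = 4/(-3 + (-2 + 6)) = 4/(-3 + 4) = 4/1 = 4*1 = 4)
u(T, W) = 8 + W (u(T, W) = -2 + ((W + 6) + 4) = -2 + ((6 + W) + 4) = -2 + (10 + W) = 8 + W)
b = 14 (b = 8 + 6 = 14)
(b - 113)/(-112 - 74) = (14 - 113)/(-112 - 74) = -99/(-186) = -1/186*(-99) = 33/62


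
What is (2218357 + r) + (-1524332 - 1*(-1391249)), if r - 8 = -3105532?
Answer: -1020250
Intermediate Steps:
r = -3105524 (r = 8 - 3105532 = -3105524)
(2218357 + r) + (-1524332 - 1*(-1391249)) = (2218357 - 3105524) + (-1524332 - 1*(-1391249)) = -887167 + (-1524332 + 1391249) = -887167 - 133083 = -1020250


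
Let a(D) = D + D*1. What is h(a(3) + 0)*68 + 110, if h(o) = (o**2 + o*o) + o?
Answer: 5414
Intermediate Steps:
a(D) = 2*D (a(D) = D + D = 2*D)
h(o) = o + 2*o**2 (h(o) = (o**2 + o**2) + o = 2*o**2 + o = o + 2*o**2)
h(a(3) + 0)*68 + 110 = ((2*3 + 0)*(1 + 2*(2*3 + 0)))*68 + 110 = ((6 + 0)*(1 + 2*(6 + 0)))*68 + 110 = (6*(1 + 2*6))*68 + 110 = (6*(1 + 12))*68 + 110 = (6*13)*68 + 110 = 78*68 + 110 = 5304 + 110 = 5414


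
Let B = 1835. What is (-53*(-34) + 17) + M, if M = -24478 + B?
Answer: -20824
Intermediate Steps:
M = -22643 (M = -24478 + 1835 = -22643)
(-53*(-34) + 17) + M = (-53*(-34) + 17) - 22643 = (1802 + 17) - 22643 = 1819 - 22643 = -20824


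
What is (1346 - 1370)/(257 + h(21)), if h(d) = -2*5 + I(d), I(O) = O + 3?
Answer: -24/271 ≈ -0.088561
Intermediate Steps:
I(O) = 3 + O
h(d) = -7 + d (h(d) = -2*5 + (3 + d) = -10 + (3 + d) = -7 + d)
(1346 - 1370)/(257 + h(21)) = (1346 - 1370)/(257 + (-7 + 21)) = -24/(257 + 14) = -24/271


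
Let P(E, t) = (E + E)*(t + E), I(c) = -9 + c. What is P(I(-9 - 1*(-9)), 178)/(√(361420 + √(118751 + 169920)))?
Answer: -3042/√(361420 + √288671) ≈ -5.0563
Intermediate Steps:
P(E, t) = 2*E*(E + t) (P(E, t) = (2*E)*(E + t) = 2*E*(E + t))
P(I(-9 - 1*(-9)), 178)/(√(361420 + √(118751 + 169920))) = (2*(-9 + (-9 - 1*(-9)))*((-9 + (-9 - 1*(-9))) + 178))/(√(361420 + √(118751 + 169920))) = (2*(-9 + (-9 + 9))*((-9 + (-9 + 9)) + 178))/(√(361420 + √288671)) = (2*(-9 + 0)*((-9 + 0) + 178))/√(361420 + √288671) = (2*(-9)*(-9 + 178))/√(361420 + √288671) = (2*(-9)*169)/√(361420 + √288671) = -3042/√(361420 + √288671)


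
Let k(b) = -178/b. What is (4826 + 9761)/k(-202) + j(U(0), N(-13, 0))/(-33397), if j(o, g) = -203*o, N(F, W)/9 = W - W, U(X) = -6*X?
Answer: 1473287/89 ≈ 16554.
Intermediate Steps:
N(F, W) = 0 (N(F, W) = 9*(W - W) = 9*0 = 0)
(4826 + 9761)/k(-202) + j(U(0), N(-13, 0))/(-33397) = (4826 + 9761)/((-178/(-202))) - (-1218)*0/(-33397) = 14587/((-178*(-1/202))) - 203*0*(-1/33397) = 14587/(89/101) + 0*(-1/33397) = 14587*(101/89) + 0 = 1473287/89 + 0 = 1473287/89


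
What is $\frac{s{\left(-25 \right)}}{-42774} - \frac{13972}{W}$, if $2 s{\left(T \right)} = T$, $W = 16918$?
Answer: $- \frac{597426853}{723650532} \approx -0.82557$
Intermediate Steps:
$s{\left(T \right)} = \frac{T}{2}$
$\frac{s{\left(-25 \right)}}{-42774} - \frac{13972}{W} = \frac{\frac{1}{2} \left(-25\right)}{-42774} - \frac{13972}{16918} = \left(- \frac{25}{2}\right) \left(- \frac{1}{42774}\right) - \frac{6986}{8459} = \frac{25}{85548} - \frac{6986}{8459} = - \frac{597426853}{723650532}$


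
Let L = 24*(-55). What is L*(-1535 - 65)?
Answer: 2112000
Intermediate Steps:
L = -1320
L*(-1535 - 65) = -1320*(-1535 - 65) = -1320*(-1600) = 2112000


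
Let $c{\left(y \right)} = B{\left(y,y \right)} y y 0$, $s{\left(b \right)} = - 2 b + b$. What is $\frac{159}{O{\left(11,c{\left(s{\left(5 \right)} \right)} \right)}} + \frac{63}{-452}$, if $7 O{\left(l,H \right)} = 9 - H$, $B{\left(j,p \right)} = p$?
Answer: $\frac{167503}{1356} \approx 123.53$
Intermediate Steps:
$s{\left(b \right)} = - b$
$c{\left(y \right)} = 0$ ($c{\left(y \right)} = y y y 0 = y^{2} \cdot 0 = 0$)
$O{\left(l,H \right)} = \frac{9}{7} - \frac{H}{7}$ ($O{\left(l,H \right)} = \frac{9 - H}{7} = \frac{9}{7} - \frac{H}{7}$)
$\frac{159}{O{\left(11,c{\left(s{\left(5 \right)} \right)} \right)}} + \frac{63}{-452} = \frac{159}{\frac{9}{7} - 0} + \frac{63}{-452} = \frac{159}{\frac{9}{7} + 0} + 63 \left(- \frac{1}{452}\right) = \frac{159}{\frac{9}{7}} - \frac{63}{452} = 159 \cdot \frac{7}{9} - \frac{63}{452} = \frac{371}{3} - \frac{63}{452} = \frac{167503}{1356}$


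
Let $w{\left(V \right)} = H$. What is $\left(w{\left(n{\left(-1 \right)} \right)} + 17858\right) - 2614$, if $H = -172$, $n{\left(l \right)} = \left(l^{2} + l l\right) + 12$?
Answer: $15072$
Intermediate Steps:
$n{\left(l \right)} = 12 + 2 l^{2}$ ($n{\left(l \right)} = \left(l^{2} + l^{2}\right) + 12 = 2 l^{2} + 12 = 12 + 2 l^{2}$)
$w{\left(V \right)} = -172$
$\left(w{\left(n{\left(-1 \right)} \right)} + 17858\right) - 2614 = \left(-172 + 17858\right) - 2614 = 17686 - 2614 = 15072$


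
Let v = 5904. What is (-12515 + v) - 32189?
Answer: -38800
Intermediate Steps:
(-12515 + v) - 32189 = (-12515 + 5904) - 32189 = -6611 - 32189 = -38800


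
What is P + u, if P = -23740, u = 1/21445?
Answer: -509104299/21445 ≈ -23740.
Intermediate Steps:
u = 1/21445 ≈ 4.6631e-5
P + u = -23740 + 1/21445 = -509104299/21445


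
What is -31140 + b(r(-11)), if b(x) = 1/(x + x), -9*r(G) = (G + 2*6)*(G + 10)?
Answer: -62271/2 ≈ -31136.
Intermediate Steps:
r(G) = -(10 + G)*(12 + G)/9 (r(G) = -(G + 2*6)*(G + 10)/9 = -(G + 12)*(10 + G)/9 = -(12 + G)*(10 + G)/9 = -(10 + G)*(12 + G)/9)
b(x) = 1/(2*x)
-31140 + b(r(-11)) = -31140 + 1/(2*(-40/3 - 22/9*(-11) - 1/9*(-11)**2)) = -31140 + 1/(2*(-40/3 + 242/9 - 1/9*121)) = -31140 + 1/(2*(-40/3 + 242/9 - 121/9)) = -31140 + 1/(2*(1/9)) = -31140 + (1/2)*9 = -31140 + 9/2 = -62271/2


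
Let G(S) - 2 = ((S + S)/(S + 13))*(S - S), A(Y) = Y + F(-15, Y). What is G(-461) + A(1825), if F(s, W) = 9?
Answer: 1836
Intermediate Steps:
A(Y) = 9 + Y (A(Y) = Y + 9 = 9 + Y)
G(S) = 2 (G(S) = 2 + ((S + S)/(S + 13))*(S - S) = 2 + ((2*S)/(13 + S))*0 = 2 + (2*S/(13 + S))*0 = 2 + 0 = 2)
G(-461) + A(1825) = 2 + (9 + 1825) = 2 + 1834 = 1836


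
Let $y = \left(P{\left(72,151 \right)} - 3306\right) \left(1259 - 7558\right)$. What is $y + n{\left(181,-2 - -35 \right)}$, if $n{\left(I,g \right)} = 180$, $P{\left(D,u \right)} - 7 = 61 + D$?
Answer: $19942814$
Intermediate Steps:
$P{\left(D,u \right)} = 68 + D$ ($P{\left(D,u \right)} = 7 + \left(61 + D\right) = 68 + D$)
$y = 19942634$ ($y = \left(\left(68 + 72\right) - 3306\right) \left(1259 - 7558\right) = \left(140 - 3306\right) \left(-6299\right) = \left(-3166\right) \left(-6299\right) = 19942634$)
$y + n{\left(181,-2 - -35 \right)} = 19942634 + 180 = 19942814$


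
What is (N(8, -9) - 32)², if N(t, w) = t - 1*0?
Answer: 576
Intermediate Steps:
N(t, w) = t (N(t, w) = t + 0 = t)
(N(8, -9) - 32)² = (8 - 32)² = (-24)² = 576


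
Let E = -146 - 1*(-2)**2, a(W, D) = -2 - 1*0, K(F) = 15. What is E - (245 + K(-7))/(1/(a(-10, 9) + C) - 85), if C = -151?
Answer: -955560/6503 ≈ -146.94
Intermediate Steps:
a(W, D) = -2 (a(W, D) = -2 + 0 = -2)
E = -150 (E = -146 - 1*4 = -146 - 4 = -150)
E - (245 + K(-7))/(1/(a(-10, 9) + C) - 85) = -150 - (245 + 15)/(1/(-2 - 151) - 85) = -150 - 260/(1/(-153) - 85) = -150 - 260/(-1/153 - 85) = -150 - 260/(-13006/153) = -150 - 260*(-153)/13006 = -150 - 1*(-19890/6503) = -150 + 19890/6503 = -955560/6503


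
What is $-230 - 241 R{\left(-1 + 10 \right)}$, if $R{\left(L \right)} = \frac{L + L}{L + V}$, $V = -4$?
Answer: $- \frac{5488}{5} \approx -1097.6$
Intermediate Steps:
$R{\left(L \right)} = \frac{2 L}{-4 + L}$ ($R{\left(L \right)} = \frac{L + L}{L - 4} = \frac{2 L}{-4 + L}$)
$-230 - 241 R{\left(-1 + 10 \right)} = -230 - 241 \frac{2 \left(-1 + 10\right)}{-4 + \left(-1 + 10\right)} = -230 - 241 \cdot 2 \cdot 9 \frac{1}{-4 + 9} = -230 - 241 \cdot 2 \cdot 9 \cdot \frac{1}{5} = -230 - \frac{4338}{5} = - \frac{5488}{5}$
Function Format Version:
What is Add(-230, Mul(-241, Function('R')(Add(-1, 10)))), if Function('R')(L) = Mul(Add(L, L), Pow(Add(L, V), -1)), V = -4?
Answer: Rational(-5488, 5) ≈ -1097.6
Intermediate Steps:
Function('R')(L) = Mul(2, L, Pow(Add(-4, L), -1)) (Function('R')(L) = Mul(Add(L, L), Pow(Add(L, -4), -1)) = Mul(Mul(2, L), Pow(Add(-4, L), -1)) = Mul(2, L, Pow(Add(-4, L), -1)))
Add(-230, Mul(-241, Function('R')(Add(-1, 10)))) = Add(-230, Mul(-241, Mul(2, Add(-1, 10), Pow(Add(-4, Add(-1, 10)), -1)))) = Add(-230, Mul(-241, Mul(2, 9, Pow(Add(-4, 9), -1)))) = Add(-230, Mul(-241, Mul(2, 9, Pow(5, -1)))) = Add(-230, Mul(-241, Mul(2, 9, Rational(1, 5)))) = Add(-230, Mul(-241, Rational(18, 5))) = Add(-230, Rational(-4338, 5)) = Rational(-5488, 5)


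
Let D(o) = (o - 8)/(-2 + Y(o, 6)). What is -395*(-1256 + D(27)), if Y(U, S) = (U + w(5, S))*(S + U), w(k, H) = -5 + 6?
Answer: 457415135/922 ≈ 4.9611e+5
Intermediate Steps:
w(k, H) = 1
Y(U, S) = (1 + U)*(S + U) (Y(U, S) = (U + 1)*(S + U) = (1 + U)*(S + U))
D(o) = (-8 + o)/(4 + o**2 + 7*o) (D(o) = (o - 8)/(-2 + (6 + o + o**2 + 6*o)) = (-8 + o)/(-2 + (6 + o**2 + 7*o)) = (-8 + o)/(4 + o**2 + 7*o))
-395*(-1256 + D(27)) = -395*(-1256 + (-8 + 27)/(4 + 27**2 + 7*27)) = -395*(-1256 + 19/(4 + 729 + 189)) = -395*(-1256 + 19/922) = -395*(-1158013/922) = 457415135/922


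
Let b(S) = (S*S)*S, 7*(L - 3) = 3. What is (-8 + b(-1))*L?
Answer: -216/7 ≈ -30.857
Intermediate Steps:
L = 24/7 (L = 3 + (1/7)*3 = 3 + 3/7 = 24/7 ≈ 3.4286)
b(S) = S**3 (b(S) = S**2*S = S**3)
(-8 + b(-1))*L = (-8 + (-1)**3)*(24/7) = (-8 - 1)*(24/7) = -9*24/7 = -216/7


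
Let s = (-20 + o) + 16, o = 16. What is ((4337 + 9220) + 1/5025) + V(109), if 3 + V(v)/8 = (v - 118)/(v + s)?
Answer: 8228040646/608025 ≈ 13532.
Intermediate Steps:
s = 12 (s = (-20 + 16) + 16 = -4 + 16 = 12)
V(v) = -24 + 8*(-118 + v)/(12 + v) (V(v) = -24 + 8*((v - 118)/(v + 12)) = -24 + 8*((-118 + v)/(12 + v)) = -24 + 8*(-118 + v)/(12 + v))
((4337 + 9220) + 1/5025) + V(109) = ((4337 + 9220) + 1/5025) + 16*(-77 - 1*109)/(12 + 109) = (13557 + 1/5025) + 16*(-77 - 109)/121 = 68123926/5025 + 16*(1/121)*(-186) = 68123926/5025 - 2976/121 = 8228040646/608025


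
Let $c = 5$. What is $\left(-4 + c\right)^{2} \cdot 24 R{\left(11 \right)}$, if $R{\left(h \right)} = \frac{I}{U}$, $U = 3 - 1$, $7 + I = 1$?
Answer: $-72$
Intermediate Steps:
$I = -6$ ($I = -7 + 1 = -6$)
$U = 2$ ($U = 3 - 1 = 2$)
$R{\left(h \right)} = -3$ ($R{\left(h \right)} = - \frac{6}{2} = \left(-6\right) \frac{1}{2} = -3$)
$\left(-4 + c\right)^{2} \cdot 24 R{\left(11 \right)} = \left(-4 + 5\right)^{2} \cdot 24 \left(-3\right) = 1^{2} \cdot 24 \left(-3\right) = 1 \cdot 24 \left(-3\right) = 24 \left(-3\right) = -72$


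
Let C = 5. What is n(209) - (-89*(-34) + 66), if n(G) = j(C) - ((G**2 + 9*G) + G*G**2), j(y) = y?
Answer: -9177978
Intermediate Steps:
n(G) = 5 - G**2 - G**3 - 9*G (n(G) = 5 - ((G**2 + 9*G) + G*G**2) = 5 - ((G**2 + 9*G) + G**3) = 5 - (G**2 + G**3 + 9*G) = 5 + (-G**2 - G**3 - 9*G) = 5 - G**2 - G**3 - 9*G)
n(209) - (-89*(-34) + 66) = (5 - 1*209**2 - 1*209**3 - 9*209) - (-89*(-34) + 66) = (5 - 1*43681 - 1*9129329 - 1881) - (3026 + 66) = (5 - 43681 - 9129329 - 1881) - 1*3092 = -9174886 - 3092 = -9177978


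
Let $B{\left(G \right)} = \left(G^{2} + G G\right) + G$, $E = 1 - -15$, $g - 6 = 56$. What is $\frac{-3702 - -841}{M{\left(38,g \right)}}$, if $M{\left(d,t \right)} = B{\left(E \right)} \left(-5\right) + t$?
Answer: $\frac{2861}{2578} \approx 1.1098$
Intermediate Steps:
$g = 62$ ($g = 6 + 56 = 62$)
$E = 16$ ($E = 1 + 15 = 16$)
$B{\left(G \right)} = G + 2 G^{2}$ ($B{\left(G \right)} = \left(G^{2} + G^{2}\right) + G = 2 G^{2} + G = G + 2 G^{2}$)
$M{\left(d,t \right)} = -2640 + t$ ($M{\left(d,t \right)} = 16 \left(1 + 2 \cdot 16\right) \left(-5\right) + t = 16 \left(1 + 32\right) \left(-5\right) + t = 16 \cdot 33 \left(-5\right) + t = 528 \left(-5\right) + t = -2640 + t$)
$\frac{-3702 - -841}{M{\left(38,g \right)}} = \frac{-3702 - -841}{-2640 + 62} = \frac{-3702 + 841}{-2578} = \left(-2861\right) \left(- \frac{1}{2578}\right) = \frac{2861}{2578}$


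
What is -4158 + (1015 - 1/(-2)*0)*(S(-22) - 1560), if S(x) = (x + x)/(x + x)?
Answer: -1586543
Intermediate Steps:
S(x) = 1 (S(x) = (2*x)/((2*x)) = (2*x)*(1/(2*x)) = 1)
-4158 + (1015 - 1/(-2)*0)*(S(-22) - 1560) = -4158 + (1015 - 1/(-2)*0)*(1 - 1560) = -4158 + (1015 - 1*(-1/2)*0)*(-1559) = -4158 + (1015 + (1/2)*0)*(-1559) = -4158 + (1015 + 0)*(-1559) = -4158 + 1015*(-1559) = -4158 - 1582385 = -1586543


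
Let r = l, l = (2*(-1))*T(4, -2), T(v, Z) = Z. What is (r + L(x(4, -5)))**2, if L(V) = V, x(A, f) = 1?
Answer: 25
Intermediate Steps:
l = 4 (l = (2*(-1))*(-2) = -2*(-2) = 4)
r = 4
(r + L(x(4, -5)))**2 = (4 + 1)**2 = 5**2 = 25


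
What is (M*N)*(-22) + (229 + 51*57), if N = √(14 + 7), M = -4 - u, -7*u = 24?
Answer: 3136 + 88*√21/7 ≈ 3193.6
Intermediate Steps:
u = -24/7 (u = -⅐*24 = -24/7 ≈ -3.4286)
M = -4/7 (M = -4 - 1*(-24/7) = -4 + 24/7 = -4/7 ≈ -0.57143)
N = √21 ≈ 4.5826
(M*N)*(-22) + (229 + 51*57) = -4*√21/7*(-22) + (229 + 51*57) = 88*√21/7 + (229 + 2907) = 88*√21/7 + 3136 = 3136 + 88*√21/7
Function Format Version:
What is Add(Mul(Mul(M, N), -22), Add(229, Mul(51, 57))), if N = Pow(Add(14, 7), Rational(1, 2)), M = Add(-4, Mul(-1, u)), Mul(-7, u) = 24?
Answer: Add(3136, Mul(Rational(88, 7), Pow(21, Rational(1, 2)))) ≈ 3193.6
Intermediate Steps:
u = Rational(-24, 7) (u = Mul(Rational(-1, 7), 24) = Rational(-24, 7) ≈ -3.4286)
M = Rational(-4, 7) (M = Add(-4, Mul(-1, Rational(-24, 7))) = Add(-4, Rational(24, 7)) = Rational(-4, 7) ≈ -0.57143)
N = Pow(21, Rational(1, 2)) ≈ 4.5826
Add(Mul(Mul(M, N), -22), Add(229, Mul(51, 57))) = Add(Mul(Mul(Rational(-4, 7), Pow(21, Rational(1, 2))), -22), Add(229, Mul(51, 57))) = Add(Mul(Rational(88, 7), Pow(21, Rational(1, 2))), Add(229, 2907)) = Add(Mul(Rational(88, 7), Pow(21, Rational(1, 2))), 3136) = Add(3136, Mul(Rational(88, 7), Pow(21, Rational(1, 2))))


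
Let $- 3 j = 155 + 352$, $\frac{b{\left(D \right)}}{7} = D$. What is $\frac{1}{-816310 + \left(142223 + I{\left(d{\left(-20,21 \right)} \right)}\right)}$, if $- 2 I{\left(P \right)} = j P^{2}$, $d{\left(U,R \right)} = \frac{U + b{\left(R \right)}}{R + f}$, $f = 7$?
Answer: $- \frac{1568}{1054242615} \approx -1.4873 \cdot 10^{-6}$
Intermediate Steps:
$b{\left(D \right)} = 7 D$
$j = -169$ ($j = - \frac{155 + 352}{3} = \left(- \frac{1}{3}\right) 507 = -169$)
$d{\left(U,R \right)} = \frac{U + 7 R}{7 + R}$ ($d{\left(U,R \right)} = \frac{U + 7 R}{R + 7} = \frac{U + 7 R}{7 + R}$)
$I{\left(P \right)} = \frac{169 P^{2}}{2}$ ($I{\left(P \right)} = - \frac{\left(-169\right) P^{2}}{2} = \frac{169 P^{2}}{2}$)
$\frac{1}{-816310 + \left(142223 + I{\left(d{\left(-20,21 \right)} \right)}\right)} = \frac{1}{-816310 + \left(142223 + \frac{169 \left(\frac{-20 + 7 \cdot 21}{7 + 21}\right)^{2}}{2}\right)} = \frac{1}{-816310 + \left(142223 + \frac{169 \left(\frac{-20 + 147}{28}\right)^{2}}{2}\right)} = \frac{1}{-816310 + \left(142223 + \frac{169 \left(\frac{1}{28} \cdot 127\right)^{2}}{2}\right)} = \frac{1}{-816310 + \left(142223 + \frac{169 \left(\frac{127}{28}\right)^{2}}{2}\right)} = \frac{1}{-816310 + \left(142223 + \frac{169}{2} \cdot \frac{16129}{784}\right)} = \frac{1}{-816310 + \left(142223 + \frac{2725801}{1568}\right)} = \frac{1}{-816310 + \frac{225731465}{1568}} = \frac{1}{- \frac{1054242615}{1568}} = - \frac{1568}{1054242615}$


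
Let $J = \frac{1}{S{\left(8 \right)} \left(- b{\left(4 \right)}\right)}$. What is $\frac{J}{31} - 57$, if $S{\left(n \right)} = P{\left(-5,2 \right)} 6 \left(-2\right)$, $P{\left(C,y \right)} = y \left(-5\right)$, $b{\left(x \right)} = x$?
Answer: $- \frac{848161}{14880} \approx -57.0$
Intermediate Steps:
$P{\left(C,y \right)} = - 5 y$
$S{\left(n \right)} = 120$ ($S{\left(n \right)} = \left(-5\right) 2 \cdot 6 \left(-2\right) = \left(-10\right) 6 \left(-2\right) = \left(-60\right) \left(-2\right) = 120$)
$J = - \frac{1}{480}$ ($J = \frac{1}{120 \left(\left(-1\right) 4\right)} = \frac{1}{120 \left(-4\right)} = \frac{1}{120} \left(- \frac{1}{4}\right) = - \frac{1}{480} \approx -0.0020833$)
$\frac{J}{31} - 57 = - \frac{1}{480 \cdot 31} - 57 = \left(- \frac{1}{480}\right) \frac{1}{31} - 57 = - \frac{1}{14880} - 57 = - \frac{848161}{14880}$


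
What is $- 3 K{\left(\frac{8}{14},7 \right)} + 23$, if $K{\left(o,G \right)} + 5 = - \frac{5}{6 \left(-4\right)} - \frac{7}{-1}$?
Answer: $\frac{131}{8} \approx 16.375$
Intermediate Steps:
$K{\left(o,G \right)} = \frac{53}{24}$ ($K{\left(o,G \right)} = -5 - \left(-7 - \frac{5}{24}\right) = -5 - \left(-7 + \frac{5}{-24}\right) = -5 + \left(\left(-5\right) \left(- \frac{1}{24}\right) + 7\right) = -5 + \left(\frac{5}{24} + 7\right) = -5 + \frac{173}{24} = \frac{53}{24}$)
$- 3 K{\left(\frac{8}{14},7 \right)} + 23 = \left(-3\right) \frac{53}{24} + 23 = - \frac{53}{8} + 23 = \frac{131}{8}$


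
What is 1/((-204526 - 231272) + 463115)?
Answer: 1/27317 ≈ 3.6607e-5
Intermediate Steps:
1/((-204526 - 231272) + 463115) = 1/(-435798 + 463115) = 1/27317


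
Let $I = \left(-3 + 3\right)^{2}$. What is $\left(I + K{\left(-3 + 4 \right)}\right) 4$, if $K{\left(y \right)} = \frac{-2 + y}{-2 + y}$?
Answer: $4$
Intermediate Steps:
$K{\left(y \right)} = 1$
$I = 0$ ($I = 0^{2} = 0$)
$\left(I + K{\left(-3 + 4 \right)}\right) 4 = \left(0 + 1\right) 4 = 1 \cdot 4 = 4$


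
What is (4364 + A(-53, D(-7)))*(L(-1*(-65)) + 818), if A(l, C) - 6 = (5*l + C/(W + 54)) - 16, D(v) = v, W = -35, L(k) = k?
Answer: 68594972/19 ≈ 3.6103e+6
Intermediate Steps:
A(l, C) = -10 + 5*l + C/19 (A(l, C) = 6 + ((5*l + C/(-35 + 54)) - 16) = 6 + ((5*l + C/19) - 16) = 6 + (-16 + 5*l + C/19) = -10 + 5*l + C/19)
(4364 + A(-53, D(-7)))*(L(-1*(-65)) + 818) = (4364 + (-10 + 5*(-53) + (1/19)*(-7)))*(-1*(-65) + 818) = (4364 + (-10 - 265 - 7/19))*(65 + 818) = (4364 - 5232/19)*883 = (77684/19)*883 = 68594972/19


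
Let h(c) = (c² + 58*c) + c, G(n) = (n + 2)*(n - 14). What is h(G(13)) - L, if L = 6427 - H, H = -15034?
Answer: -22121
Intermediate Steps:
G(n) = (-14 + n)*(2 + n) (G(n) = (2 + n)*(-14 + n) = (-14 + n)*(2 + n))
h(c) = c² + 59*c
L = 21461 (L = 6427 - 1*(-15034) = 6427 + 15034 = 21461)
h(G(13)) - L = (-28 + 13² - 12*13)*(59 + (-28 + 13² - 12*13)) - 1*21461 = (-28 + 169 - 156)*(59 + (-28 + 169 - 156)) - 21461 = -15*(59 - 15) - 21461 = -15*44 - 21461 = -660 - 21461 = -22121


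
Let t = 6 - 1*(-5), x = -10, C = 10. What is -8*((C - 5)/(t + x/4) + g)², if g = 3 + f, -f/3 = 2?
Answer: -13448/289 ≈ -46.533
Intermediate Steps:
f = -6 (f = -3*2 = -6)
t = 11 (t = 6 + 5 = 11)
g = -3 (g = 3 - 6 = -3)
-8*((C - 5)/(t + x/4) + g)² = -8*((10 - 5)/(11 - 10/4) - 3)² = -8*(5/(11 - 10*¼) - 3)² = -8*(5/(11 - 5/2) - 3)² = -8*(5/(17/2) - 3)² = -8*(5*(2/17) - 3)² = -8*(10/17 - 3)² = -8*(-41/17)² = -8*1681/289 = -13448/289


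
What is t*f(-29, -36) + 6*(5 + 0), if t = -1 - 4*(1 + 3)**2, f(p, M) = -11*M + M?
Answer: -23370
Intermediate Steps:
f(p, M) = -10*M
t = -65 (t = -1 - 4*4**2 = -1 - 4*16 = -1 - 64 = -65)
t*f(-29, -36) + 6*(5 + 0) = -(-650)*(-36) + 6*(5 + 0) = -65*360 + 6*5 = -23400 + 30 = -23370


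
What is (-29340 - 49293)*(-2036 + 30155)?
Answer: -2211081327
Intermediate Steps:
(-29340 - 49293)*(-2036 + 30155) = -78633*28119 = -2211081327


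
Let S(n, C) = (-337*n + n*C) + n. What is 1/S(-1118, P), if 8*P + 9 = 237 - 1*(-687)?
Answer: 4/991107 ≈ 4.0359e-6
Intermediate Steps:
P = 915/8 (P = -9/8 + (237 - 1*(-687))/8 = -9/8 + (237 + 687)/8 = -9/8 + (1/8)*924 = -9/8 + 231/2 = 915/8 ≈ 114.38)
S(n, C) = -336*n + C*n (S(n, C) = (-337*n + C*n) + n = -336*n + C*n)
1/S(-1118, P) = 1/(-1118*(-336 + 915/8)) = 1/(-1118*(-1773/8)) = 1/(991107/4) = 4/991107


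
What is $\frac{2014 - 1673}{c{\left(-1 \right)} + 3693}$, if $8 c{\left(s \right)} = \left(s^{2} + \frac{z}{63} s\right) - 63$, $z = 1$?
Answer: $\frac{5544}{59915} \approx 0.092531$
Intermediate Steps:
$c{\left(s \right)} = - \frac{63}{8} + \frac{s^{2}}{8} + \frac{s}{504}$ ($c{\left(s \right)} = \frac{\left(s^{2} + 1 \cdot \frac{1}{63} s\right) - 63}{8} = \frac{\left(s^{2} + \frac{s}{63}\right) - 63}{8} = \frac{-63 + s^{2} + \frac{s}{63}}{8} = - \frac{63}{8} + \frac{s^{2}}{8} + \frac{s}{504}$)
$\frac{2014 - 1673}{c{\left(-1 \right)} + 3693} = \frac{2014 - 1673}{\left(- \frac{63}{8} + \frac{\left(-1\right)^{2}}{8} + \frac{1}{504} \left(-1\right)\right) + 3693} = \frac{341}{\left(- \frac{63}{8} + \frac{1}{8} \cdot 1 - \frac{1}{504}\right) + 3693} = \frac{341}{\left(- \frac{63}{8} + \frac{1}{8} - \frac{1}{504}\right) + 3693} = \frac{341}{- \frac{3907}{504} + 3693} = \frac{341}{\frac{1857365}{504}} = 341 \cdot \frac{504}{1857365} = \frac{5544}{59915}$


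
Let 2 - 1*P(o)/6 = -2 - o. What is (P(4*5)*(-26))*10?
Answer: -37440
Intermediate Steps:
P(o) = 24 + 6*o (P(o) = 12 - 6*(-2 - o) = 12 + (12 + 6*o) = 24 + 6*o)
(P(4*5)*(-26))*10 = ((24 + 6*(4*5))*(-26))*10 = ((24 + 6*20)*(-26))*10 = ((24 + 120)*(-26))*10 = (144*(-26))*10 = -3744*10 = -37440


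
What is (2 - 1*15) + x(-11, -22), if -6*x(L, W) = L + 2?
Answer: -23/2 ≈ -11.500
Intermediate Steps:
x(L, W) = -⅓ - L/6 (x(L, W) = -(L + 2)/6 = -(2 + L)/6 = -⅓ - L/6)
(2 - 1*15) + x(-11, -22) = (2 - 1*15) + (-⅓ - ⅙*(-11)) = (2 - 15) + (-⅓ + 11/6) = -13 + 3/2 = -23/2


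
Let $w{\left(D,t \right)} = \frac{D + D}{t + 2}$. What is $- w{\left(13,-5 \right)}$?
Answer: $\frac{26}{3} \approx 8.6667$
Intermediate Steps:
$w{\left(D,t \right)} = \frac{2 D}{2 + t}$
$- w{\left(13,-5 \right)} = - \frac{2 \cdot 13}{2 - 5} = - \frac{2 \cdot 13}{-3} = - \frac{2 \cdot 13 \left(-1\right)}{3} = \left(-1\right) \left(- \frac{26}{3}\right) = \frac{26}{3}$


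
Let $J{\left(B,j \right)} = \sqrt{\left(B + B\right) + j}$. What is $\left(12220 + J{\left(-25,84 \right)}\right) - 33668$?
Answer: $-21448 + \sqrt{34} \approx -21442.0$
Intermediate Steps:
$J{\left(B,j \right)} = \sqrt{j + 2 B}$ ($J{\left(B,j \right)} = \sqrt{2 B + j} = \sqrt{j + 2 B}$)
$\left(12220 + J{\left(-25,84 \right)}\right) - 33668 = \left(12220 + \sqrt{84 + 2 \left(-25\right)}\right) - 33668 = \left(12220 + \sqrt{84 - 50}\right) - 33668 = \left(12220 + \sqrt{34}\right) - 33668 = -21448 + \sqrt{34}$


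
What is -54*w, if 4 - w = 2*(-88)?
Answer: -9720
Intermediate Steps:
w = 180 (w = 4 - 2*(-88) = 4 - 1*(-176) = 4 + 176 = 180)
-54*w = -54*180 = -9720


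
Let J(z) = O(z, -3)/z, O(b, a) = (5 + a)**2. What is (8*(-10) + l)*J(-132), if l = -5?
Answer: 85/33 ≈ 2.5758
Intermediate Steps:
J(z) = 4/z (J(z) = (5 - 3)**2/z = 2**2/z = 4/z)
(8*(-10) + l)*J(-132) = (8*(-10) - 5)*(4/(-132)) = (-80 - 5)*(4*(-1/132)) = -85*(-1/33) = 85/33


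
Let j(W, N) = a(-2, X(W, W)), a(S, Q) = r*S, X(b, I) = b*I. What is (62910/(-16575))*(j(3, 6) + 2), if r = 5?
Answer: 33552/1105 ≈ 30.364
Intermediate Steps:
X(b, I) = I*b
a(S, Q) = 5*S
j(W, N) = -10 (j(W, N) = 5*(-2) = -10)
(62910/(-16575))*(j(3, 6) + 2) = (62910/(-16575))*(-10 + 2) = (62910*(-1/16575))*(-8) = -4194/1105*(-8) = 33552/1105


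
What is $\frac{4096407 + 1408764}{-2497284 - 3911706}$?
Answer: $- \frac{262151}{305190} \approx -0.85898$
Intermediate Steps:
$\frac{4096407 + 1408764}{-2497284 - 3911706} = \frac{5505171}{-6408990} = 5505171 \left(- \frac{1}{6408990}\right) = - \frac{262151}{305190}$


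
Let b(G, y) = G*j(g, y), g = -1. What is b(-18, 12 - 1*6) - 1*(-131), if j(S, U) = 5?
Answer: 41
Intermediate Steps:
b(G, y) = 5*G (b(G, y) = G*5 = 5*G)
b(-18, 12 - 1*6) - 1*(-131) = 5*(-18) - 1*(-131) = -90 + 131 = 41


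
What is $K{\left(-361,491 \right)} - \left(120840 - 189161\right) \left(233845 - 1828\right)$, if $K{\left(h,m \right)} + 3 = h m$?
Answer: $15851456203$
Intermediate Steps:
$K{\left(h,m \right)} = -3 + h m$
$K{\left(-361,491 \right)} - \left(120840 - 189161\right) \left(233845 - 1828\right) = \left(-3 - 177251\right) - \left(120840 - 189161\right) \left(233845 - 1828\right) = \left(-3 - 177251\right) - \left(-68321\right) 232017 = -177254 - -15851633457 = -177254 + 15851633457 = 15851456203$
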